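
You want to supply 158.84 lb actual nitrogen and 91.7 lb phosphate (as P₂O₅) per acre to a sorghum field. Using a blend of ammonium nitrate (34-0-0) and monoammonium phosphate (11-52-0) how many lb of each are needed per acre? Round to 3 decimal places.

410.123 lb ammonium nitrate, 176.346 lb monoammonium phosphate

Let a = lb of ammonium nitrate, b = lb of monoammonium phosphate (per acre).
N: 0.34·a + 0.11·b = 158.84
P₂O₅: 0·a + 0.52·b = 91.7
Solving simultaneously: a = 410.1233, b = 176.3462.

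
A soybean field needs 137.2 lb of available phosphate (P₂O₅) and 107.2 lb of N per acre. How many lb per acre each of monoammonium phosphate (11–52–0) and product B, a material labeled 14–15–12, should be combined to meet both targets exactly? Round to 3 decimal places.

With a, b = lb per acre of monoammonium phosphate and product B:
P₂O₅: 0.52·a + 0.15·b = 137.2
N: 0.11·a + 0.14·b = 107.2
Eliminate a: (row1) − 0.52/0.11·(row2) → -0.511818·b = -369.564, so b = 722.0604.
Back-substitute: a = (137.2 − 0.15·722.0604) / 0.52 = 55.5595.

55.560 lb monoammonium phosphate, 722.060 lb product B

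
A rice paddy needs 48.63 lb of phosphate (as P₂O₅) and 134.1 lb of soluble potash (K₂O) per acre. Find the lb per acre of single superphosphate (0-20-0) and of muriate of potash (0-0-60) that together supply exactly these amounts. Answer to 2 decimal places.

With a, b = lb per acre of single superphosphate and muriate of potash:
P₂O₅: 0.2·a + 0·b = 48.63
K₂O: 0·a + 0.6·b = 134.1
Solving simultaneously: a = 243.15, b = 223.5.

243.15 lb single superphosphate, 223.50 lb muriate of potash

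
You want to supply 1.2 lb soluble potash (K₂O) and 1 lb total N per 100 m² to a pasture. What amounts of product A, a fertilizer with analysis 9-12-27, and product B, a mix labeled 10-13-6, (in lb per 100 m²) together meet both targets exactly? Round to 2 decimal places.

Let a = lb of product A, b = lb of product B (per 100 m²).
K₂O: 0.27·a + 0.06·b = 1.2
N: 0.09·a + 0.1·b = 1
From row1: a = (1.2 − 0.06·b) / 0.27.
Into row2: 0.09·(1.2 − 0.06·b)/0.27 + 0.1·b = 1 → b = 7.5, a = 2.77778.

2.78 lb product A, 7.50 lb product B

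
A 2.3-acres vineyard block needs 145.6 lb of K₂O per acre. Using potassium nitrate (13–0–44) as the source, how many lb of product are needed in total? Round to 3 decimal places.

Product per acre = 145.6 / 44% = 330.909 lb.
Total product = 330.909 × 2.3 = 761.0909 lb.

761.091 lb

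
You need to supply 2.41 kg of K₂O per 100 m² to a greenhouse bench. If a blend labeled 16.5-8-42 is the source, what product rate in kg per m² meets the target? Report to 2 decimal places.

0.06 kg of product per sq m

Product per 100 m² = 2.41 / 42% = 5.7381 kg.
Convert to per m²: 5.7381 × 0.01 = 0.057381 kg.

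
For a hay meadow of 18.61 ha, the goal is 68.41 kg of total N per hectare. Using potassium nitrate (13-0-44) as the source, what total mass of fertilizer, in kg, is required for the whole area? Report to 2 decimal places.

Product per hectare = 68.41 / 13% = 526.231 kg.
Total product = 526.231 × 18.61 = 9793.1546 kg.

9793.15 kg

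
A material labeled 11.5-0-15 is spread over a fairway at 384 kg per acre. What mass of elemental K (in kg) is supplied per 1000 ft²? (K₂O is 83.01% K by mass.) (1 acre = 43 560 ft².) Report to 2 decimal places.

1.10 kg K per thousand sq ft

K₂O per acre = 384 × 15% = 57.6 kg.
Elemental K = 57.6 × 0.8301 = 47.8138 kg per acre.
Convert to per 1000 ft²: 47.8138 × 0.0229568 = 1.09765 kg.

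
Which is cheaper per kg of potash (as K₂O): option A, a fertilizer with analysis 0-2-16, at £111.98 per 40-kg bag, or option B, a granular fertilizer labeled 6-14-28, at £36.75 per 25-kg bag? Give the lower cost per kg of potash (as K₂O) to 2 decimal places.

option A: K₂O per bag = 40 × 16% = 6.4 kg; cost = 111.98 / 6.4 = £17.4969/kg K₂O.
option B: K₂O per bag = 25 × 28% = 7 kg; cost = 36.75 / 7 = £5.2500/kg K₂O.
option B is cheaper.

£5.25 per kg K₂O (option B)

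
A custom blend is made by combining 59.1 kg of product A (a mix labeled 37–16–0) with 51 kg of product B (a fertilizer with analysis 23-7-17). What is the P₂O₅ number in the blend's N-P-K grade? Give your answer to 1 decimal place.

11.8% P₂O₅

Total mass = 59.1 + 51 = 110.1 kg.
P₂O₅ mass = 16%×59.1 + 7%×51 = 13.026 kg.
% P₂O₅ = 13.026 / 110.1 = 11.8311%.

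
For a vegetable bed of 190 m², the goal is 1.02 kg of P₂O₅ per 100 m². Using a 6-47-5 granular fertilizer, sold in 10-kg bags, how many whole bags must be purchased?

1 bags

Product per 100 m² = 1.02 / 47% = 2.17021 kg.
Total product = 2.17021 × 190 / 100 = 4.1234 kg.
Bags = ⌈4.1234 / 10⌉ = 1.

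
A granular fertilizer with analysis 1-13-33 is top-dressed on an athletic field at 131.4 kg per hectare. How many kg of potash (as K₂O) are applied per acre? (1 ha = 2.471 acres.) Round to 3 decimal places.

K₂O per hectare = 131.4 × 33% = 43.362 kg.
Convert to per acre: 43.362 × 0.404694 = 17.5484 kg.

17.548 kg K₂O per acre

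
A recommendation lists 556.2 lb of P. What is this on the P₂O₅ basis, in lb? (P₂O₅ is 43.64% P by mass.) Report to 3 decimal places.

1274.519 lb P₂O₅

P₂O₅ = 556.2 / 0.4364 = 1274.5188 lb.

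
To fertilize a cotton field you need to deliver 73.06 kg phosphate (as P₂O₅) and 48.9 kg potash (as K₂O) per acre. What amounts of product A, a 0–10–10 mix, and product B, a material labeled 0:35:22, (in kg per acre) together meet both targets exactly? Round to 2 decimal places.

80.14 kg product A, 185.85 kg product B

Let a = kg of product A, b = kg of product B (per acre).
P₂O₅: 0.1·a + 0.35·b = 73.06
K₂O: 0.1·a + 0.22·b = 48.9
Eliminate b: (row1) − 0.35/0.22·(row2) → -0.0590909·a = -4.73545, so a = 80.1385.
Then b = (48.9 − 0.1·80.1385) / 0.22 = 185.846.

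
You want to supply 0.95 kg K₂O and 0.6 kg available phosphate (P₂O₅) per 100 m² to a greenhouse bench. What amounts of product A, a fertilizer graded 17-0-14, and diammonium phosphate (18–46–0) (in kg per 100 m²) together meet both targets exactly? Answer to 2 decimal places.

Per-100 m² balance (a = product A, b = diammonium phosphate):
K₂O: 0.14·a + 0·b = 0.95
P₂O₅: 0·a + 0.46·b = 0.6
Solving simultaneously: a = 6.78571, b = 1.30435.

6.79 kg product A, 1.30 kg diammonium phosphate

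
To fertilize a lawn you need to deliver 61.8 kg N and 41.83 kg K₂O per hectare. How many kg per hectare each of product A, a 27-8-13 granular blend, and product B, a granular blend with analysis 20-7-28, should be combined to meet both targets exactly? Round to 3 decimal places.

180.202 kg product A, 65.728 kg product B

With a, b = kg per hectare of product A and product B:
N: 0.27·a + 0.2·b = 61.8
K₂O: 0.13·a + 0.28·b = 41.83
Solving simultaneously: a = 180.2016, b = 65.7278.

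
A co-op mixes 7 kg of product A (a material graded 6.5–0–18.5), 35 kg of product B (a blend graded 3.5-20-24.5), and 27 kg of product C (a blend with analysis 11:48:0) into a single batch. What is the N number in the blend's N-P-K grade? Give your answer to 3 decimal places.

Total mass = 7 + 35 + 27 = 69 kg.
N mass = 6.5%×7 + 3.5%×35 + 11%×27 = 4.65 kg.
% N = 4.65 / 69 = 6.73913%.

6.739% N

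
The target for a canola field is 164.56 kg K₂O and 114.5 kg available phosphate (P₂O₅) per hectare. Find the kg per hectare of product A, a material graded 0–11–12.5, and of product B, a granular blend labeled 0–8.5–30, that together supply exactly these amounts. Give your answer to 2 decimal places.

910.05 kg product A, 169.35 kg product B

With a, b = kg per hectare of product A and product B:
K₂O: 0.125·a + 0.3·b = 164.56
P₂O₅: 0.11·a + 0.085·b = 114.5
Eliminate a: (row1) − 0.125/0.11·(row2) → 0.203409·b = 34.4464, so b = 169.345.
Back-substitute: a = (164.56 − 0.3·169.345) / 0.125 = 910.051.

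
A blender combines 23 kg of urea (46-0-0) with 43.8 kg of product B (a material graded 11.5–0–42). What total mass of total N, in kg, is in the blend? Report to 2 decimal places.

15.62 kg N

N mass = 46%×23 + 11.5%×43.8 = 15.617 kg.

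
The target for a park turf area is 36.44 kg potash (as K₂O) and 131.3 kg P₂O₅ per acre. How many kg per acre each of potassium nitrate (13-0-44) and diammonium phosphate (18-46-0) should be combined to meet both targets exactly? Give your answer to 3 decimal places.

82.818 kg potassium nitrate, 285.435 kg diammonium phosphate

With a, b = kg per acre of potassium nitrate and diammonium phosphate:
K₂O: 0.44·a + 0·b = 36.44
P₂O₅: 0·a + 0.46·b = 131.3
Solving simultaneously: a = 82.8182, b = 285.4348.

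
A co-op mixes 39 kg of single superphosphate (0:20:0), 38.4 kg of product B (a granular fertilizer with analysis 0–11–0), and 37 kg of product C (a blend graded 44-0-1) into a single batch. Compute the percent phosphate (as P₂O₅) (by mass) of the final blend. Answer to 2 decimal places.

Total mass = 39 + 38.4 + 37 = 114.4 kg.
P₂O₅ mass = 20%×39 + 11%×38.4 + 0%×37 = 12.024 kg.
% P₂O₅ = 12.024 / 114.4 = 10.5105%.

10.51% P₂O₅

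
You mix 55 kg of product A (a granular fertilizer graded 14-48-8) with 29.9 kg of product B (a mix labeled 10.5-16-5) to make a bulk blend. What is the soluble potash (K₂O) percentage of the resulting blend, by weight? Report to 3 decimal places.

6.943% K₂O

Total mass = 55 + 29.9 = 84.9 kg.
K₂O mass = 8%×55 + 5%×29.9 = 5.895 kg.
% K₂O = 5.895 / 84.9 = 6.94346%.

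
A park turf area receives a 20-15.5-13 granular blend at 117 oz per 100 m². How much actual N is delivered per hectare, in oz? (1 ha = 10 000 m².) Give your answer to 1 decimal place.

2340.0 oz N per hectare

nitrogen per 100 m² = 117 × 20% = 23.4 oz.
Convert to per hectare: 23.4 × 100 = 2340 oz.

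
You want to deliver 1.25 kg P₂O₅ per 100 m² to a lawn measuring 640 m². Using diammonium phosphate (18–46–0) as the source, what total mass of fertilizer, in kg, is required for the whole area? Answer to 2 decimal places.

Product per 100 m² = 1.25 / 46% = 2.71739 kg.
Total product = 2.71739 × 640 / 100 = 17.3913 kg.

17.39 kg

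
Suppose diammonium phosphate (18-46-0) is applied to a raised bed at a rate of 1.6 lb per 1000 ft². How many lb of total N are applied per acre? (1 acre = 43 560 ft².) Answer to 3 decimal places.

nitrogen per 1000 ft² = 1.6 × 18% = 0.288 lb.
Convert to per acre: 0.288 × 43.56 = 12.5453 lb.

12.545 lb N per acre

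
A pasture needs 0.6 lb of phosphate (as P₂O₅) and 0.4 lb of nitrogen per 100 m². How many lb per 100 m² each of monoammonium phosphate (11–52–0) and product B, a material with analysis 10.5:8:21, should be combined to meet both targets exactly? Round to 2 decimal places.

Let a = lb of monoammonium phosphate, b = lb of product B (per 100 m²).
P₂O₅: 0.52·a + 0.08·b = 0.6
N: 0.11·a + 0.105·b = 0.4
Eliminate a: (row1) − 0.52/0.11·(row2) → -0.416364·b = -1.29091, so b = 3.10044.
Back-substitute: a = (0.6 − 0.08·3.10044) / 0.52 = 0.676856.

0.68 lb monoammonium phosphate, 3.10 lb product B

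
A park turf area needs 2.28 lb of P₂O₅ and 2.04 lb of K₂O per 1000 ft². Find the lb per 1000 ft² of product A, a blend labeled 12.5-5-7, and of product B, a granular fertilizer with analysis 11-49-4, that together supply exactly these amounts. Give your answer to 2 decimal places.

28.12 lb product A, 1.78 lb product B

Let a = lb of product A, b = lb of product B (per 1000 ft²).
P₂O₅: 0.05·a + 0.49·b = 2.28
K₂O: 0.07·a + 0.04·b = 2.04
From row1: a = (2.28 − 0.49·b) / 0.05.
Into row2: 0.07·(2.28 − 0.49·b)/0.05 + 0.04·b = 2.04 → b = 1.78328, a = 28.1238.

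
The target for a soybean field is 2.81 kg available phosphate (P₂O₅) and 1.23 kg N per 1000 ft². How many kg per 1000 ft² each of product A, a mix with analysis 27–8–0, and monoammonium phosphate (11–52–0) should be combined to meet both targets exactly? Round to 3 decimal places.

2.511 kg product A, 5.017 kg monoammonium phosphate

With a, b = kg per 1000 ft² of product A and monoammonium phosphate:
P₂O₅: 0.08·a + 0.52·b = 2.81
N: 0.27·a + 0.11·b = 1.23
Eliminate b: (row1) − 0.52/0.11·(row2) → -1.19636·a = -3.00455, so a = 2.5114.
Then b = (1.23 − 0.27·2.5114) / 0.11 = 5.01748.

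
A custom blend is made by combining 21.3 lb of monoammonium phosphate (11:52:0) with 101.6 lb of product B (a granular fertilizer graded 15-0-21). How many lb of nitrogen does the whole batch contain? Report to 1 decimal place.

N mass = 11%×21.3 + 15%×101.6 = 17.583 lb.

17.6 lb N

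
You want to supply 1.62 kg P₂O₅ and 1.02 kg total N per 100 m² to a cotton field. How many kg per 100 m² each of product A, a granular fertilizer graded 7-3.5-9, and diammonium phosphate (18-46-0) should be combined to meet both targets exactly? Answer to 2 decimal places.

Let a = kg of product A, b = kg of diammonium phosphate (per 100 m²).
P₂O₅: 0.035·a + 0.46·b = 1.62
N: 0.07·a + 0.18·b = 1.02
Eliminate a: (row1) − 0.035/0.07·(row2) → 0.37·b = 1.11, so b = 3.
Back-substitute: a = (1.62 − 0.46·3) / 0.035 = 6.85714.

6.86 kg product A, 3.00 kg diammonium phosphate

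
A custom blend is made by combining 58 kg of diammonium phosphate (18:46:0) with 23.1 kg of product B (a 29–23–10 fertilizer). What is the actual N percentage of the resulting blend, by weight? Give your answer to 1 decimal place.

Total mass = 58 + 23.1 = 81.1 kg.
N mass = 18%×58 + 29%×23.1 = 17.139 kg.
% N = 17.139 / 81.1 = 21.1332%.

21.1% N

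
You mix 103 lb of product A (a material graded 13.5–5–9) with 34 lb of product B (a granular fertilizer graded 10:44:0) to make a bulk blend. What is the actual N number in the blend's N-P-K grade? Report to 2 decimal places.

12.63% N

Total mass = 103 + 34 = 137 lb.
N mass = 13.5%×103 + 10%×34 = 17.305 lb.
% N = 17.305 / 137 = 12.6314%.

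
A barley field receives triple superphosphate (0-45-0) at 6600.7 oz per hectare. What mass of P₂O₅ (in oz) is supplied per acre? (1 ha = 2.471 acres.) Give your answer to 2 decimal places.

P₂O₅ per hectare = 6600.7 × 45% = 2970.32 oz.
Convert to per acre: 2970.32 × 0.404694 = 1202.07001 oz.

1202.07 oz P₂O₅ per acre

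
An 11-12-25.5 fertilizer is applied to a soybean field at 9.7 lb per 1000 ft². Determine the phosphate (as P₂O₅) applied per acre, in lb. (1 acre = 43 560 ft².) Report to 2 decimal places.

P₂O₅ per 1000 ft² = 9.7 × 12% = 1.164 lb.
Convert to per acre: 1.164 × 43.56 = 50.7038 lb.

50.70 lb P₂O₅ per acre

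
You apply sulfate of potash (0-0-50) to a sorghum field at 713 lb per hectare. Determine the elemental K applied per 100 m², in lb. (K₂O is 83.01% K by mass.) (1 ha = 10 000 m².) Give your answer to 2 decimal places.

2.96 lb K per hundred sq m

K₂O per hectare = 713 × 50% = 356.5 lb.
Elemental K = 356.5 × 0.8301 = 295.931 lb per hectare.
Convert to per 100 m²: 295.931 × 0.01 = 2.95931 lb.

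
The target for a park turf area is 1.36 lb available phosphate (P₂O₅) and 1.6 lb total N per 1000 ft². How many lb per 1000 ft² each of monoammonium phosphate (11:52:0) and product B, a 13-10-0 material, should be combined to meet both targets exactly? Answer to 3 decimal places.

With a, b = lb per 1000 ft² of monoammonium phosphate and product B:
P₂O₅: 0.52·a + 0.1·b = 1.36
N: 0.11·a + 0.13·b = 1.6
Eliminate b: (row1) − 0.1/0.13·(row2) → 0.435385·a = 0.129231, so a = 0.29682.
Then b = (1.6 − 0.11·0.29682) / 0.13 = 12.0565.

0.297 lb monoammonium phosphate, 12.057 lb product B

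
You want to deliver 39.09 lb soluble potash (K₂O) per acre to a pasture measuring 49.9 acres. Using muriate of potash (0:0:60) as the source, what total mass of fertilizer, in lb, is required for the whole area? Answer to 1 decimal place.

Product per acre = 39.09 / 60% = 65.15 lb.
Total product = 65.15 × 49.9 = 3250.99 lb.

3251.0 lb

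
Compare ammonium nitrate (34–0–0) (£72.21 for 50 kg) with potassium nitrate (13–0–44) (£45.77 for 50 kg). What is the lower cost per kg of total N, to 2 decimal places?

£4.25 per kg N (ammonium nitrate)

ammonium nitrate: N per bag = 50 × 34% = 17 kg; cost = 72.21 / 17 = £4.2476/kg N.
potassium nitrate: N per bag = 50 × 13% = 6.5 kg; cost = 45.77 / 6.5 = £7.0415/kg N.
ammonium nitrate is cheaper.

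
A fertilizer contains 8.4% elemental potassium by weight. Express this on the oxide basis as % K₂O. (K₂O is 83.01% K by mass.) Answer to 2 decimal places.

10.12% K₂O

%K₂O = 8.4 / 0.8301 = 10.1193%.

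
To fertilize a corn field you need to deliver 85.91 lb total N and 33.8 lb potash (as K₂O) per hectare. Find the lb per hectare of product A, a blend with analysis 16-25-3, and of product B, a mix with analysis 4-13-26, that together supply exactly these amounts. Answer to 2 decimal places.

519.42 lb product A, 70.07 lb product B

Let a = lb of product A, b = lb of product B (per hectare).
N: 0.16·a + 0.04·b = 85.91
K₂O: 0.03·a + 0.26·b = 33.8
Eliminate a: (row1) − 0.16/0.03·(row2) → -1.34667·b = -94.3567, so b = 70.0668.
Back-substitute: a = (85.91 − 0.04·70.0668) / 0.16 = 519.421.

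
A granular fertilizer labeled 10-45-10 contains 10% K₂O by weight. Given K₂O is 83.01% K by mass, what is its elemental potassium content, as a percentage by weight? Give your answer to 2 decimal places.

%K = 10 × 0.8301 = 8.301%.

8.30% K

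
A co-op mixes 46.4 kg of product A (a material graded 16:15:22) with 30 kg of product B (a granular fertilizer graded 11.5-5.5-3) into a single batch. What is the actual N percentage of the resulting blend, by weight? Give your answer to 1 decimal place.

Total mass = 46.4 + 30 = 76.4 kg.
N mass = 16%×46.4 + 11.5%×30 = 10.874 kg.
% N = 10.874 / 76.4 = 14.233%.

14.2% N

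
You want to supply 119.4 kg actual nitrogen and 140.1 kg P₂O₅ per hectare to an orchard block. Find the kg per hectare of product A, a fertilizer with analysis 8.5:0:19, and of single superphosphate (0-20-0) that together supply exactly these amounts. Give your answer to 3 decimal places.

1404.706 kg product A, 700.500 kg single superphosphate

Let a = kg of product A, b = kg of single superphosphate (per hectare).
N: 0.085·a + 0·b = 119.4
P₂O₅: 0·a + 0.2·b = 140.1
Solving simultaneously: a = 1404.7059, b = 700.5.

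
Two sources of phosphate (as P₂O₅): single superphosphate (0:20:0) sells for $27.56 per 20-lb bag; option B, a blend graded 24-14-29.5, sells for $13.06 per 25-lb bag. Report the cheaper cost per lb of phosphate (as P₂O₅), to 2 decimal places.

single superphosphate: P₂O₅ per bag = 20 × 20% = 4 lb; cost = 27.56 / 4 = $6.8900/lb P₂O₅.
option B: P₂O₅ per bag = 25 × 14% = 3.5 lb; cost = 13.06 / 3.5 = $3.7314/lb P₂O₅.
option B is cheaper.

$3.73 per lb P₂O₅ (option B)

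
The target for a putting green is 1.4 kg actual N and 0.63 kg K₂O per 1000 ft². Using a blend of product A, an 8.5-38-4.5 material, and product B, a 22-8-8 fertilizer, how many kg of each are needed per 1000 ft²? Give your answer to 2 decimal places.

8.58 kg product A, 3.05 kg product B

Per-1000 ft² balance (a = product A, b = product B):
N: 0.085·a + 0.22·b = 1.4
K₂O: 0.045·a + 0.08·b = 0.63
Eliminate b: (row1) − 0.22/0.08·(row2) → -0.03875·a = -0.3325, so a = 8.58065.
Then b = (0.63 − 0.045·8.58065) / 0.08 = 3.04839.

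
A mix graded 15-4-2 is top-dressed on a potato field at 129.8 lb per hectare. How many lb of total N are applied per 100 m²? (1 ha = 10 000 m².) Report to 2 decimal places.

0.19 lb N per hundred sq m

nitrogen per hectare = 129.8 × 15% = 19.47 lb.
Convert to per 100 m²: 19.47 × 0.01 = 0.1947 lb.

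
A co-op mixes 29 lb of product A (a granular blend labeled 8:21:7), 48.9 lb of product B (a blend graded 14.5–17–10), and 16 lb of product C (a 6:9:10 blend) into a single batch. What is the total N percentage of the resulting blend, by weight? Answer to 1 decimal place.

Total mass = 29 + 48.9 + 16 = 93.9 lb.
N mass = 8%×29 + 14.5%×48.9 + 6%×16 = 10.3705 lb.
% N = 10.3705 / 93.9 = 11.0442%.

11.0% N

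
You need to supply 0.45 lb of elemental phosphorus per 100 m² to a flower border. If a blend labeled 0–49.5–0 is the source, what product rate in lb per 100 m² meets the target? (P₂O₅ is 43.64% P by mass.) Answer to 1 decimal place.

As P₂O₅: 0.45 / 0.4364 = 1.03116 lb per 100 m².
Product per 100 m² = 1.03116 / 49.5% = 2.08316 lb.

2.1 lb of product per hundred sq m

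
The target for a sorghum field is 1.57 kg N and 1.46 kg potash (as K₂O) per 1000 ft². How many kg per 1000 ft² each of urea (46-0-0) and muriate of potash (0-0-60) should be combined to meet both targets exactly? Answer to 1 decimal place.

Let a = kg of urea, b = kg of muriate of potash (per 1000 ft²).
N: 0.46·a + 0·b = 1.57
K₂O: 0·a + 0.6·b = 1.46
Solving simultaneously: a = 3.41304, b = 2.43333.

3.4 kg urea, 2.4 kg muriate of potash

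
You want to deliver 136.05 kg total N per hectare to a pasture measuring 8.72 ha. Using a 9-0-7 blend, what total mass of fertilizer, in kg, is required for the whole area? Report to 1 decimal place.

Product per hectare = 136.05 / 9% = 1511.67 kg.
Total product = 1511.67 × 8.72 = 13181.73 kg.

13181.7 kg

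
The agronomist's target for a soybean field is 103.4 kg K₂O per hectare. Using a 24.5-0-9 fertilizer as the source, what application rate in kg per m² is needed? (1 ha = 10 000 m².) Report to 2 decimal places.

Product per hectare = 103.4 / 9% = 1148.89 kg.
Convert to per m²: 1148.89 × 0.0001 = 0.114889 kg.

0.11 kg of product per sq m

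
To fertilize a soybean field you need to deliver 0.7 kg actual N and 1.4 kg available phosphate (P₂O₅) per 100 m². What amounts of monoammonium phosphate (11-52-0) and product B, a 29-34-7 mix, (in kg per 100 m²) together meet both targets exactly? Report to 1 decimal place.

1.5 kg monoammonium phosphate, 1.9 kg product B

Let a = kg of monoammonium phosphate, b = kg of product B (per 100 m²).
N: 0.11·a + 0.29·b = 0.7
P₂O₅: 0.52·a + 0.34·b = 1.4
Eliminate b: (row1) − 0.29/0.34·(row2) → -0.333529·a = -0.494118, so a = 1.48148.
Then b = (1.4 − 0.52·1.48148) / 0.34 = 1.85185.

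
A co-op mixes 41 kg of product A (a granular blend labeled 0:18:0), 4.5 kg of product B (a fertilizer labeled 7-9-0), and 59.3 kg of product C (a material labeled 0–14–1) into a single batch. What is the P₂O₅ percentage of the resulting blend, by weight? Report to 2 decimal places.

15.35% P₂O₅

Total mass = 41 + 4.5 + 59.3 = 104.8 kg.
P₂O₅ mass = 18%×41 + 9%×4.5 + 14%×59.3 = 16.087 kg.
% P₂O₅ = 16.087 / 104.8 = 15.3502%.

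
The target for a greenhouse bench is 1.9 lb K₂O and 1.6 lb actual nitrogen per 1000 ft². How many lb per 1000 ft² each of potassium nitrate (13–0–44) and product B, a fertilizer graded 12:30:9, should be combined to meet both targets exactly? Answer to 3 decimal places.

2.044 lb potassium nitrate, 11.119 lb product B

With a, b = lb per 1000 ft² of potassium nitrate and product B:
K₂O: 0.44·a + 0.09·b = 1.9
N: 0.13·a + 0.12·b = 1.6
Solving simultaneously: a = 2.0438, b = 11.1192.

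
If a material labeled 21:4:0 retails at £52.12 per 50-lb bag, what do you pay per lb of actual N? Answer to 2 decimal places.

N in bag = 50 × 21% = 10.5 lb.
Cost per lb N = £52.12 / 10.5 = £4.9638.

£4.96 per lb N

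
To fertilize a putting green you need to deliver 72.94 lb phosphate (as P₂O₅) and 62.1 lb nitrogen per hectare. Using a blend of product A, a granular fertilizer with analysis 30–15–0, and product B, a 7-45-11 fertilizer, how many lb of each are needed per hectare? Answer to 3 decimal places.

183.447 lb product A, 100.940 lb product B

Per-hectare balance (a = product A, b = product B):
P₂O₅: 0.15·a + 0.45·b = 72.94
N: 0.3·a + 0.07·b = 62.1
Eliminate b: (row1) − 0.45/0.07·(row2) → -1.77857·a = -326.274, so a = 183.4474.
Then b = (62.1 − 0.3·183.4474) / 0.07 = 100.9398.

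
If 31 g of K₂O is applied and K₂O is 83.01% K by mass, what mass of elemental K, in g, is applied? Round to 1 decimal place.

25.7 g K

K = 31 × 0.8301 = 25.7331 g.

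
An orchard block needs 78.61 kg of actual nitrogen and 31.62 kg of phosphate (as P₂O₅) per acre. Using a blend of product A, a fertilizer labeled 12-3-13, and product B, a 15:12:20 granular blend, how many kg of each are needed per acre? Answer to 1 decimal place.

473.8 kg product A, 145.1 kg product B

With a, b = kg per acre of product A and product B:
N: 0.12·a + 0.15·b = 78.61
P₂O₅: 0.03·a + 0.12·b = 31.62
Eliminate b: (row1) − 0.15/0.12·(row2) → 0.0825·a = 39.085, so a = 473.758.
Then b = (31.62 − 0.03·473.758) / 0.12 = 145.061.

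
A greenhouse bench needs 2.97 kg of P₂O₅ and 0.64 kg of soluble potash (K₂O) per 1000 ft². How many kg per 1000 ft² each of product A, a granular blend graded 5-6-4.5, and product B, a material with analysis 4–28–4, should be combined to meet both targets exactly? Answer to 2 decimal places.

Per-1000 ft² balance (a = product A, b = product B):
P₂O₅: 0.06·a + 0.28·b = 2.97
K₂O: 0.045·a + 0.04·b = 0.64
From row1: a = (2.97 − 0.28·b) / 0.06.
Into row2: 0.045·(2.97 − 0.28·b)/0.06 + 0.04·b = 0.64 → b = 9.33824, a = 5.92157.

5.92 kg product A, 9.34 kg product B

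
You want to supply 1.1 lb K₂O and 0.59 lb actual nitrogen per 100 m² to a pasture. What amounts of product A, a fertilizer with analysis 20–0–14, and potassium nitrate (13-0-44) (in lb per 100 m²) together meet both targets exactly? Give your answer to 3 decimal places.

With a, b = lb per 100 m² of product A and potassium nitrate:
K₂O: 0.14·a + 0.44·b = 1.1
N: 0.2·a + 0.13·b = 0.59
Eliminate b: (row1) − 0.44/0.13·(row2) → -0.536923·a = -0.896923, so a = 1.67049.
Then b = (0.59 − 0.2·1.67049) / 0.13 = 1.96848.

1.670 lb product A, 1.968 lb potassium nitrate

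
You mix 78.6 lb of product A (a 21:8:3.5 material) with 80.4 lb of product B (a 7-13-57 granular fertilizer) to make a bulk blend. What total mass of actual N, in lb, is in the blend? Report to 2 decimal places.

N mass = 21%×78.6 + 7%×80.4 = 22.134 lb.

22.13 lb N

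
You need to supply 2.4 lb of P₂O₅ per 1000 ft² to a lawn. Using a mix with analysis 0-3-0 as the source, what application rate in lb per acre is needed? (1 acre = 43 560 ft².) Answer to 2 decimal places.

3484.80 lb of product per acre

Product per 1000 ft² = 2.4 / 3% = 80 lb.
Convert to per acre: 80 × 43.56 = 3484.8 lb.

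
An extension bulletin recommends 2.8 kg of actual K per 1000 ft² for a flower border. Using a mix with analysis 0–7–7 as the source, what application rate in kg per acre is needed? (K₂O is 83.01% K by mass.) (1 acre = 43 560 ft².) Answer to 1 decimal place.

As K₂O: 2.8 / 0.8301 = 3.37309 kg per 1000 ft².
Product per 1000 ft² = 3.37309 / 7% = 48.187 kg.
Convert to per acre: 48.187 × 43.56 = 2099.02 kg.

2099.0 kg of product per acre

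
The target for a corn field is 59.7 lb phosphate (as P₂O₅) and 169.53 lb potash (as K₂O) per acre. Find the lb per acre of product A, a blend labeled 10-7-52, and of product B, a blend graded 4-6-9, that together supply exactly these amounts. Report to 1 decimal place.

Let a = lb of product A, b = lb of product B (per acre).
P₂O₅: 0.07·a + 0.06·b = 59.7
K₂O: 0.52·a + 0.09·b = 169.53
Eliminate a: (row1) − 0.07/0.52·(row2) → 0.0478846·b = 36.8787, so b = 770.157.
Back-substitute: a = (59.7 − 0.06·770.157) / 0.07 = 192.723.

192.7 lb product A, 770.2 lb product B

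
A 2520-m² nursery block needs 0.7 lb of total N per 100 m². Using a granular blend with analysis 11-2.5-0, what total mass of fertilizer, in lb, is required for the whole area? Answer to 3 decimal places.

160.364 lb

Product per 100 m² = 0.7 / 11% = 6.36364 lb.
Total product = 6.36364 × 2520 / 100 = 160.3636 lb.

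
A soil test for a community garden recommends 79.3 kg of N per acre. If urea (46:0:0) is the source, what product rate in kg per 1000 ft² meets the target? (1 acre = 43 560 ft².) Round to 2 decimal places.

3.96 kg of product per thousand sq ft

Product per acre = 79.3 / 46% = 172.391 kg.
Convert to per 1000 ft²: 172.391 × 0.0229568 = 3.95756 kg.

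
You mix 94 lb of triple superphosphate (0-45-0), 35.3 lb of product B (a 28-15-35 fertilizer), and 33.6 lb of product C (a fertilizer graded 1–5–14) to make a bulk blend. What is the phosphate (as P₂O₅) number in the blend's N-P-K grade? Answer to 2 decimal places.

30.25% P₂O₅

Total mass = 94 + 35.3 + 33.6 = 162.9 lb.
P₂O₅ mass = 45%×94 + 15%×35.3 + 5%×33.6 = 49.275 lb.
% P₂O₅ = 49.275 / 162.9 = 30.2486%.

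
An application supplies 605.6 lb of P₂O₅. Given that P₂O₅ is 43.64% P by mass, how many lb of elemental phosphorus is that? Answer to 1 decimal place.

P = 605.6 × 0.4364 = 264.284 lb.

264.3 lb P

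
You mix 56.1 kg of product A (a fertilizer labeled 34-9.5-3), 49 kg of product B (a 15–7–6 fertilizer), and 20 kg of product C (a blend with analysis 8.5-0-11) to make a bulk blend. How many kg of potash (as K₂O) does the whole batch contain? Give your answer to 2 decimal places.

6.82 kg K₂O

K₂O mass = 3%×56.1 + 6%×49 + 11%×20 = 6.823 kg.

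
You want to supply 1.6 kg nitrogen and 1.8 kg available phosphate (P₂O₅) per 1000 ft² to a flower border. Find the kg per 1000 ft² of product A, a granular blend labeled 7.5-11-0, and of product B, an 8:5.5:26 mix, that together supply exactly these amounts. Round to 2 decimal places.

Let a = kg of product A, b = kg of product B (per 1000 ft²).
N: 0.075·a + 0.08·b = 1.6
P₂O₅: 0.11·a + 0.055·b = 1.8
Eliminate b: (row1) − 0.08/0.055·(row2) → -0.085·a = -1.01818, so a = 11.9786.
Then b = (1.8 − 0.11·11.9786) / 0.055 = 8.77005.

11.98 kg product A, 8.77 kg product B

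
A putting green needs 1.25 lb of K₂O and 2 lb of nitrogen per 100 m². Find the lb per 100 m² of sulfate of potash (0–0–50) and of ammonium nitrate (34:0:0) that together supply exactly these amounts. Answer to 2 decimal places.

With a, b = lb per 100 m² of sulfate of potash and ammonium nitrate:
K₂O: 0.5·a + 0·b = 1.25
N: 0·a + 0.34·b = 2
Solving simultaneously: a = 2.5, b = 5.88235.

2.50 lb sulfate of potash, 5.88 lb ammonium nitrate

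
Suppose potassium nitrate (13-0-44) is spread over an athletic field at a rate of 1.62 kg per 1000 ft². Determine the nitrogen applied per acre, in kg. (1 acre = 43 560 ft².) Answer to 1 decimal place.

nitrogen per 1000 ft² = 1.62 × 13% = 0.2106 kg.
Convert to per acre: 0.2106 × 43.56 = 9.17374 kg.

9.2 kg N per acre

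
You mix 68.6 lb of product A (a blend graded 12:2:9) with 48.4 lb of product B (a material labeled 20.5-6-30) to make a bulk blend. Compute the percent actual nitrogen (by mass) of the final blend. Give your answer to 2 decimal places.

Total mass = 68.6 + 48.4 = 117 lb.
N mass = 12%×68.6 + 20.5%×48.4 = 18.154 lb.
% N = 18.154 / 117 = 15.5162%.

15.52% N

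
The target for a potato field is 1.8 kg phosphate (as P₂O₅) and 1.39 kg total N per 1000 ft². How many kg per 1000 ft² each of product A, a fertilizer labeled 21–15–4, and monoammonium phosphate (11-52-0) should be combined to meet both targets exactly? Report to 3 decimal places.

5.661 kg product A, 1.828 kg monoammonium phosphate

With a, b = kg per 1000 ft² of product A and monoammonium phosphate:
P₂O₅: 0.15·a + 0.52·b = 1.8
N: 0.21·a + 0.11·b = 1.39
Solving simultaneously: a = 5.66127, b = 1.82848.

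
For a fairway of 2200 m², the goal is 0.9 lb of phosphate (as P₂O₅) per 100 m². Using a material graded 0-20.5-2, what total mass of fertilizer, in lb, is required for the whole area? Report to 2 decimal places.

96.59 lb

Product per 100 m² = 0.9 / 20.5% = 4.39024 lb.
Total product = 4.39024 × 2200 / 100 = 96.5854 lb.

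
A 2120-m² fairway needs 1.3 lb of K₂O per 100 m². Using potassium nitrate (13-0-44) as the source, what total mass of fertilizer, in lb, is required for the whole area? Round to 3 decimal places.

62.636 lb

Product per 100 m² = 1.3 / 44% = 2.95455 lb.
Total product = 2.95455 × 2120 / 100 = 62.6364 lb.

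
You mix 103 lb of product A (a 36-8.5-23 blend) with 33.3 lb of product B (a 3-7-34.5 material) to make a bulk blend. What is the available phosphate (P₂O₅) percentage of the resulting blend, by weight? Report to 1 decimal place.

8.1% P₂O₅

Total mass = 103 + 33.3 = 136.3 lb.
P₂O₅ mass = 8.5%×103 + 7%×33.3 = 11.086 lb.
% P₂O₅ = 11.086 / 136.3 = 8.13353%.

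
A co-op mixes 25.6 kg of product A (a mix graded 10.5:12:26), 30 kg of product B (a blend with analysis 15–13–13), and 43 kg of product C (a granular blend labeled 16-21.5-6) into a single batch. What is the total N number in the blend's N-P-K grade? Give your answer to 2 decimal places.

14.27% N

Total mass = 25.6 + 30 + 43 = 98.6 kg.
N mass = 10.5%×25.6 + 15%×30 + 16%×43 = 14.068 kg.
% N = 14.068 / 98.6 = 14.2677%.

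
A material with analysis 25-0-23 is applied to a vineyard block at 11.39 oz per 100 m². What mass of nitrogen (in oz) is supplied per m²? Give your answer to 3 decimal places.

0.028 oz N per sq m

nitrogen per 100 m² = 11.39 × 25% = 2.8475 oz.
Convert to per m²: 2.8475 × 0.01 = 0.028475 oz.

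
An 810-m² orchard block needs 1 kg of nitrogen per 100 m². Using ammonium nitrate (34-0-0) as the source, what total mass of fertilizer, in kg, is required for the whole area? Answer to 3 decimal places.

23.824 kg

Product per 100 m² = 1 / 34% = 2.94118 kg.
Total product = 2.94118 × 810 / 100 = 23.8235 kg.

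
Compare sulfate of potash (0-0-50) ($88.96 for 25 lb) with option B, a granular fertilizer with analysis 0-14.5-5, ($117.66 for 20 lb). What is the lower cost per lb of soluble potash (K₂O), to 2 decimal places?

$7.12 per lb K₂O (sulfate of potash)

sulfate of potash: K₂O per bag = 25 × 50% = 12.5 lb; cost = 88.96 / 12.5 = $7.1168/lb K₂O.
option B: K₂O per bag = 20 × 5% = 1 lb; cost = 117.66 / 1 = $117.6600/lb K₂O.
sulfate of potash is cheaper.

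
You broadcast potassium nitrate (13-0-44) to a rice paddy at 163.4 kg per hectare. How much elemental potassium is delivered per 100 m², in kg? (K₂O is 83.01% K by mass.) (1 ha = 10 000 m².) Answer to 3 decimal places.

K₂O per hectare = 163.4 × 44% = 71.896 kg.
Elemental K = 71.896 × 0.8301 = 59.6809 kg per hectare.
Convert to per 100 m²: 59.6809 × 0.01 = 0.596809 kg.

0.597 kg K per hundred sq m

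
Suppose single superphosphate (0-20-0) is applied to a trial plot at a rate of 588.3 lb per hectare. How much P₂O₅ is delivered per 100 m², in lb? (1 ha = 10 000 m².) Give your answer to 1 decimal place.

P₂O₅ per hectare = 588.3 × 20% = 117.66 lb.
Convert to per 100 m²: 117.66 × 0.01 = 1.1766 lb.

1.2 lb P₂O₅ per hundred sq m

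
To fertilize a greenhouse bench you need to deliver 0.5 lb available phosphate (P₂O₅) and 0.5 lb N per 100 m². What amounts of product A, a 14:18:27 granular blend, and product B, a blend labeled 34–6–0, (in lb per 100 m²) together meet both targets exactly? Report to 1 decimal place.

2.7 lb product A, 0.4 lb product B

With a, b = lb per 100 m² of product A and product B:
P₂O₅: 0.18·a + 0.06·b = 0.5
N: 0.14·a + 0.34·b = 0.5
Solving simultaneously: a = 2.65152, b = 0.378788.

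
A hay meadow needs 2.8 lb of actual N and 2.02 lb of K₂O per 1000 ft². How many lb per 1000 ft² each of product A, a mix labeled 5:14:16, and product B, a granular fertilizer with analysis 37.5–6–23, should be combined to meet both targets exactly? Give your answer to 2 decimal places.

2.34 lb product A, 7.15 lb product B

With a, b = lb per 1000 ft² of product A and product B:
N: 0.05·a + 0.375·b = 2.8
K₂O: 0.16·a + 0.23·b = 2.02
From row1: a = (2.8 − 0.375·b) / 0.05.
Into row2: 0.16·(2.8 − 0.375·b)/0.05 + 0.23·b = 2.02 → b = 7.15464, a = 2.34021.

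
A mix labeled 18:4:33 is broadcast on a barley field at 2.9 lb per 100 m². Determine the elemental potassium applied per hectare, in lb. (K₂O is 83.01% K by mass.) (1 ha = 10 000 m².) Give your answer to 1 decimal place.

K₂O per 100 m² = 2.9 × 33% = 0.957 lb.
Elemental K = 0.957 × 0.8301 = 0.794406 lb per 100 m².
Convert to per hectare: 0.794406 × 100 = 79.4406 lb.

79.4 lb K per hectare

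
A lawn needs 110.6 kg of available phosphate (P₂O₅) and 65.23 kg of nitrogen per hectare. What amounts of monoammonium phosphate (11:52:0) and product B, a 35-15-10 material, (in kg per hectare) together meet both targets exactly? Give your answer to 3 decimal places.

174.776 kg monoammonium phosphate, 131.442 kg product B

Per-hectare balance (a = monoammonium phosphate, b = product B):
P₂O₅: 0.52·a + 0.15·b = 110.6
N: 0.11·a + 0.35·b = 65.23
From row1: a = (110.6 − 0.15·b) / 0.52.
Into row2: 0.11·(110.6 − 0.15·b)/0.52 + 0.35·b = 65.23 → b = 131.4417, a = 174.7764.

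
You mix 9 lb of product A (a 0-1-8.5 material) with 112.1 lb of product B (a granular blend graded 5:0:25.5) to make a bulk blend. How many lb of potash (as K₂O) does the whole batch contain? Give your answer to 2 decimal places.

29.35 lb K₂O

K₂O mass = 8.5%×9 + 25.5%×112.1 = 29.3505 lb.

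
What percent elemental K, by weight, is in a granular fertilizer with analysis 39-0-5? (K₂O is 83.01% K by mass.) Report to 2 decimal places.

%K = 5 × 0.8301 = 4.1505%.

4.15% K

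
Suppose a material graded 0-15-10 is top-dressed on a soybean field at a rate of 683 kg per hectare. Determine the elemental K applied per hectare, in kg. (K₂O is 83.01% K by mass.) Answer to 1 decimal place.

K₂O per hectare = 683 × 10% = 68.3 kg.
Elemental K = 68.3 × 0.8301 = 56.6958 kg per hectare.

56.7 kg K per hectare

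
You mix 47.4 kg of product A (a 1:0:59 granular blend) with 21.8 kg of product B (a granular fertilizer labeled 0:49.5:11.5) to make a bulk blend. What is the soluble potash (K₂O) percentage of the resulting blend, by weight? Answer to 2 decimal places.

Total mass = 47.4 + 21.8 = 69.2 kg.
K₂O mass = 59%×47.4 + 11.5%×21.8 = 30.473 kg.
% K₂O = 30.473 / 69.2 = 44.0361%.

44.04% K₂O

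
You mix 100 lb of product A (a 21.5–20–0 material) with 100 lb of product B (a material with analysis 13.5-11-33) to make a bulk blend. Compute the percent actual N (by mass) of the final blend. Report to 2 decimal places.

17.50% N

Total mass = 100 + 100 = 200 lb.
N mass = 21.5%×100 + 13.5%×100 = 35 lb.
% N = 35 / 200 = 17.5%.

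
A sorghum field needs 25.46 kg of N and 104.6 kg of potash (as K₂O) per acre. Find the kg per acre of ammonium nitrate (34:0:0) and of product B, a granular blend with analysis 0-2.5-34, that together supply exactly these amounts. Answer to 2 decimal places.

Let a = kg of ammonium nitrate, b = kg of product B (per acre).
N: 0.34·a + 0·b = 25.46
K₂O: 0·a + 0.34·b = 104.6
Solving simultaneously: a = 74.8824, b = 307.647.

74.88 kg ammonium nitrate, 307.65 kg product B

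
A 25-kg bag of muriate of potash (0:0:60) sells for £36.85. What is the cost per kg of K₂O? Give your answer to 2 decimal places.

K₂O in bag = 25 × 60% = 15 kg.
Cost per kg K₂O = £36.85 / 15 = £2.4567.

£2.46 per kg K₂O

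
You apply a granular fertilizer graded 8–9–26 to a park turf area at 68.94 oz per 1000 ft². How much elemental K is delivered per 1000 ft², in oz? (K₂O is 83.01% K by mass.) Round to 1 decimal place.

K₂O per 1000 ft² = 68.94 × 26% = 17.9244 oz.
Elemental K = 17.9244 × 0.8301 = 14.879 oz per 1000 ft².

14.9 oz K per thousand sq ft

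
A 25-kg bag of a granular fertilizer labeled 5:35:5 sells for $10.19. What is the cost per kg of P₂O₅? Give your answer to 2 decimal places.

P₂O₅ in bag = 25 × 35% = 8.75 kg.
Cost per kg P₂O₅ = $10.19 / 8.75 = $1.1646.

$1.16 per kg P₂O₅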